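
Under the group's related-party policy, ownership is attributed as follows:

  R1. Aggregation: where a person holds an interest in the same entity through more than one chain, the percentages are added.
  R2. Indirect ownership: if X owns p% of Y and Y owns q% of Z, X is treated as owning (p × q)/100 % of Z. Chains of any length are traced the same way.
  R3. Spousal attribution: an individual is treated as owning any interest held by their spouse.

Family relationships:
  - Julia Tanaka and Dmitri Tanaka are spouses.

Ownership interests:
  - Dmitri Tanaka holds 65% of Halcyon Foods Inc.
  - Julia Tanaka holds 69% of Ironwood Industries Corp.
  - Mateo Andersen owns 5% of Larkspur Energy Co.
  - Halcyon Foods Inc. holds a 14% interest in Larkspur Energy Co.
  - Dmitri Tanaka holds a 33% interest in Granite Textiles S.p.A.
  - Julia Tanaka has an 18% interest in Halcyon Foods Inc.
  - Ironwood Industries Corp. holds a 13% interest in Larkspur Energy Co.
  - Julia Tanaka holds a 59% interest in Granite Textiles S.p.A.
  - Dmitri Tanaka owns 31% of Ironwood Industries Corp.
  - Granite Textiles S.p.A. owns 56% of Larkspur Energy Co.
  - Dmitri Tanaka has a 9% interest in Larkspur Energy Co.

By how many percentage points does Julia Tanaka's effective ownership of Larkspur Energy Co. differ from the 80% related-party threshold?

By spousal attribution (R3), Julia Tanaka is treated as also owning Dmitri Tanaka's interest in Granite Textiles S.p.A, giving 59% + 33% = 92%.
By spousal attribution (R3), Julia Tanaka is treated as also owning Dmitri Tanaka's interest in Halcyon Foods Inc, giving 18% + 65% = 83%.
By spousal attribution (R3), Julia Tanaka is treated as also owning Dmitri Tanaka's interest in Ironwood Industries Corp, giving 69% + 31% = 100%.
By spousal attribution (R3), Julia Tanaka is treated as owning Dmitri Tanaka's 9% interest in Larkspur Energy Co.
Chain via Granite Textiles S.p.A. (R2): 92% × 56% = 51.52% of Larkspur Energy Co.
Chain via Halcyon Foods Inc. (R2): 83% × 14% = 11.62% of Larkspur Energy Co.
Chain via Ironwood Industries Corp. (R2): 100% × 13% = 13% of Larkspur Energy Co.
Direct interest in Larkspur Energy Co: 9%.
Aggregating (R1): 51.52% + 11.62% + 13% + 9% = 85.14%.
85.14% exceeds the 80% threshold by 5.14 percentage points.

5.14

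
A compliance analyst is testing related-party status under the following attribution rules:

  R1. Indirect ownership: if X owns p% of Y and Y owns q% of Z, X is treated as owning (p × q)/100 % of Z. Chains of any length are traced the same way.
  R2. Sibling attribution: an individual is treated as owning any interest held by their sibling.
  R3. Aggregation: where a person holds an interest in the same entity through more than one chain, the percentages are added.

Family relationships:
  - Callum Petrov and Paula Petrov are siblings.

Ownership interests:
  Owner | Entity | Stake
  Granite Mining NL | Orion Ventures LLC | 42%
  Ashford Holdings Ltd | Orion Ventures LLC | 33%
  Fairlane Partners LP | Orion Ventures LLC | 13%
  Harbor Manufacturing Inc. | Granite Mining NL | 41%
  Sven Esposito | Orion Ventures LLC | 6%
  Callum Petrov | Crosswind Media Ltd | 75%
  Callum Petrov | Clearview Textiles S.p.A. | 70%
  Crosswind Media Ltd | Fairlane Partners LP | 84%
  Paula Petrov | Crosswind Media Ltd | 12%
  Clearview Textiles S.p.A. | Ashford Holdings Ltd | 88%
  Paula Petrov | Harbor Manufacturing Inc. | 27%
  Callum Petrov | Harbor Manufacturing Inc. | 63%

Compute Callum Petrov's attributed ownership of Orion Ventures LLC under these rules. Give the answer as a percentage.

45.3264%

By sibling attribution (R2), Callum Petrov is treated as also owning Paula Petrov's interest in Harbor Manufacturing Inc, giving 63% + 27% = 90%.
By sibling attribution (R2), Callum Petrov is treated as also owning Paula Petrov's interest in Crosswind Media Ltd, giving 75% + 12% = 87%.
Chain via Harbor Manufacturing Inc. → Granite Mining NL (R1): 90% × 41% × 42% = 15.498% of Orion Ventures LLC.
Chain via Clearview Textiles S.p.A. → Ashford Holdings Ltd (R1): 70% × 88% × 33% = 20.328% of Orion Ventures LLC.
Chain via Crosswind Media Ltd → Fairlane Partners LP (R1): 87% × 84% × 13% = 9.5004% of Orion Ventures LLC.
Aggregating (R3): 15.498% + 20.328% + 9.5004% = 45.3264%.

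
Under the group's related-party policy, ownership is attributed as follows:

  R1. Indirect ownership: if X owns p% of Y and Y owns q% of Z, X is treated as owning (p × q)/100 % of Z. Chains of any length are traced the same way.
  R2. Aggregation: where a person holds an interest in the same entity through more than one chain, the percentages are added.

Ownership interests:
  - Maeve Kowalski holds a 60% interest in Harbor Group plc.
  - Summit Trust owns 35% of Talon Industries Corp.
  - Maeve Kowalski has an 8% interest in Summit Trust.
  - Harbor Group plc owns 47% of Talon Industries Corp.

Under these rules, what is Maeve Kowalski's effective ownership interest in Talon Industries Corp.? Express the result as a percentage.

31%

Chain via Summit Trust (R1): 8% × 35% = 2.8% of Talon Industries Corp.
Chain via Harbor Group plc (R1): 60% × 47% = 28.2% of Talon Industries Corp.
Aggregating (R2): 2.8% + 28.2% = 31%.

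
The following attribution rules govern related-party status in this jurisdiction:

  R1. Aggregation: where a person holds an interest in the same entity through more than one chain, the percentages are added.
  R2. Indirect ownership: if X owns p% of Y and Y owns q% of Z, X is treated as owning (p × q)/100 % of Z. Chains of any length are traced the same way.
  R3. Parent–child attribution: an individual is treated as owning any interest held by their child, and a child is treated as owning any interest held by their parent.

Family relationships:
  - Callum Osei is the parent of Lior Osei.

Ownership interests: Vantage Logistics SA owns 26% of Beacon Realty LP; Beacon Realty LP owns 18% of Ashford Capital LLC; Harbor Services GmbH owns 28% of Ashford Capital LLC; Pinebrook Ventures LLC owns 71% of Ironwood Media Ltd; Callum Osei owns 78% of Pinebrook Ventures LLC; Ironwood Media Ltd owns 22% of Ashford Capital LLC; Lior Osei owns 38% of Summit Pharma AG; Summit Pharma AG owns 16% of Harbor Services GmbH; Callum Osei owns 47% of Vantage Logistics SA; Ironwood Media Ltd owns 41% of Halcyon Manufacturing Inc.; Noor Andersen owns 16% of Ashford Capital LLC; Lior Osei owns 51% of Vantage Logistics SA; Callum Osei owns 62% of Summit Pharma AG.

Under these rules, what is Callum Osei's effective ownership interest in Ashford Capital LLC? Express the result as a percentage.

By parent–child attribution (R3), Callum Osei is treated as also owning Lior Osei's interest in Summit Pharma AG, giving 62% + 38% = 100%.
By parent–child attribution (R3), Callum Osei is treated as also owning Lior Osei's interest in Vantage Logistics SA, giving 47% + 51% = 98%.
Chain via Summit Pharma AG → Harbor Services GmbH (R2): 100% × 16% × 28% = 4.48% of Ashford Capital LLC.
Chain via Pinebrook Ventures LLC → Ironwood Media Ltd (R2): 78% × 71% × 22% = 12.1836% of Ashford Capital LLC.
Chain via Vantage Logistics SA → Beacon Realty LP (R2): 98% × 26% × 18% = 4.5864% of Ashford Capital LLC.
Aggregating (R1): 4.48% + 12.1836% + 4.5864% = 21.25%.

21.25%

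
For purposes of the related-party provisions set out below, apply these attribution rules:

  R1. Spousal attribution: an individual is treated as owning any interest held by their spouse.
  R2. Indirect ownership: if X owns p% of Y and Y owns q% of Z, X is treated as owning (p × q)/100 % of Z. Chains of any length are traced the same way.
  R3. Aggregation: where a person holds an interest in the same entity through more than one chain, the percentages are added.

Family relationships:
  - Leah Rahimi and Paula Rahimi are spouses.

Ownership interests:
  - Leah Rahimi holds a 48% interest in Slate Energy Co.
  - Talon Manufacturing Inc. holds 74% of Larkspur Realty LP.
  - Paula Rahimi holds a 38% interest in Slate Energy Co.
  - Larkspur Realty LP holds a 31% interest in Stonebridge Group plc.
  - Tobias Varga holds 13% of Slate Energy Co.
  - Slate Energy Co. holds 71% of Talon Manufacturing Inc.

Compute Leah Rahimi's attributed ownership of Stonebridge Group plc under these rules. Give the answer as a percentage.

By spousal attribution (R1), Leah Rahimi is treated as also owning Paula Rahimi's interest in Slate Energy Co, giving 48% + 38% = 86%.
Chain via Slate Energy Co. → Talon Manufacturing Inc. → Larkspur Realty LP (R2): 86% × 71% × 74% × 31% = 14.007164% of Stonebridge Group plc.

14.007164%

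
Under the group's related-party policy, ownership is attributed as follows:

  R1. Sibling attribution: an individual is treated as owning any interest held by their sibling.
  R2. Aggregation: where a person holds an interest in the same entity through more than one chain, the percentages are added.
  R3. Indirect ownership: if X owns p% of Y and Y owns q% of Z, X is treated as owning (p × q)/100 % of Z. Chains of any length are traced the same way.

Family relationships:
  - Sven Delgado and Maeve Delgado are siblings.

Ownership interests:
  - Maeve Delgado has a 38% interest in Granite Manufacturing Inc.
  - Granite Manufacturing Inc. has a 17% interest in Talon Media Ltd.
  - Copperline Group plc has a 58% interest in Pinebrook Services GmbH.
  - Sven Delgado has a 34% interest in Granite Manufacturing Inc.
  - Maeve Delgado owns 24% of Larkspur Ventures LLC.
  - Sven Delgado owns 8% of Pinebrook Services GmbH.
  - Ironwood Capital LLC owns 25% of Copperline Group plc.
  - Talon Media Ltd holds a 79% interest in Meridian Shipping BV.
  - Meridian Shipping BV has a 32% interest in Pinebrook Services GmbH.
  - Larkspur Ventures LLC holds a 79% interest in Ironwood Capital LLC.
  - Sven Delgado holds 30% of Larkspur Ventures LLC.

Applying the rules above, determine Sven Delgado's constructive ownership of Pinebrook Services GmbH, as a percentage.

By sibling attribution (R1), Sven Delgado is treated as also owning Maeve Delgado's interest in Larkspur Ventures LLC, giving 30% + 24% = 54%.
By sibling attribution (R1), Sven Delgado is treated as also owning Maeve Delgado's interest in Granite Manufacturing Inc, giving 34% + 38% = 72%.
Chain via Larkspur Ventures LLC → Ironwood Capital LLC → Copperline Group plc (R3): 54% × 79% × 25% × 58% = 6.1857% of Pinebrook Services GmbH.
Chain via Granite Manufacturing Inc. → Talon Media Ltd → Meridian Shipping BV (R3): 72% × 17% × 79% × 32% = 3.094272% of Pinebrook Services GmbH.
Direct interest in Pinebrook Services GmbH: 8%.
Aggregating (R2): 6.1857% + 3.094272% + 8% = 17.279972%.

17.279972%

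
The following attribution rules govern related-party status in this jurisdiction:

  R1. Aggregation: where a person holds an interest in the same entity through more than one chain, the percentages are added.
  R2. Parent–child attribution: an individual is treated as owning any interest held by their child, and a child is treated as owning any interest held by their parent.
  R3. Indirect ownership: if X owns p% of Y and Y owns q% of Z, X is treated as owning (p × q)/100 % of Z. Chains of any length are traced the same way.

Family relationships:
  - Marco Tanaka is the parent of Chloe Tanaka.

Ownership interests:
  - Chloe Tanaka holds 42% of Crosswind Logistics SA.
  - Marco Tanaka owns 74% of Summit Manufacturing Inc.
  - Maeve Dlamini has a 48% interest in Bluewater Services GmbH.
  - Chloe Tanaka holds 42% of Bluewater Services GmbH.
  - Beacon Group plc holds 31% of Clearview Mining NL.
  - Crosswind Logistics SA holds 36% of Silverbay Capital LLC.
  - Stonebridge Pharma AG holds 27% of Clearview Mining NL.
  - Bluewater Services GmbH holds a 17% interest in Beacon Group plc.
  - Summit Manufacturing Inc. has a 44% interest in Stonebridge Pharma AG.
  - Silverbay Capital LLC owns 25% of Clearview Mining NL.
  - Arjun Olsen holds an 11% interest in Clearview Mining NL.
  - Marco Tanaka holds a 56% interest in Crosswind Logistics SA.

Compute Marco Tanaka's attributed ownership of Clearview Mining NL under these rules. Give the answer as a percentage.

19.8246%

By parent–child attribution (R2), Marco Tanaka is treated as also owning Chloe Tanaka's interest in Crosswind Logistics SA, giving 56% + 42% = 98%.
By parent–child attribution (R2), Marco Tanaka is treated as owning Chloe Tanaka's 42% interest in Bluewater Services GmbH.
Chain via Summit Manufacturing Inc. → Stonebridge Pharma AG (R3): 74% × 44% × 27% = 8.7912% of Clearview Mining NL.
Chain via Crosswind Logistics SA → Silverbay Capital LLC (R3): 98% × 36% × 25% = 8.82% of Clearview Mining NL.
Chain via Bluewater Services GmbH → Beacon Group plc (R3): 42% × 17% × 31% = 2.2134% of Clearview Mining NL.
Aggregating (R1): 8.7912% + 8.82% + 2.2134% = 19.8246%.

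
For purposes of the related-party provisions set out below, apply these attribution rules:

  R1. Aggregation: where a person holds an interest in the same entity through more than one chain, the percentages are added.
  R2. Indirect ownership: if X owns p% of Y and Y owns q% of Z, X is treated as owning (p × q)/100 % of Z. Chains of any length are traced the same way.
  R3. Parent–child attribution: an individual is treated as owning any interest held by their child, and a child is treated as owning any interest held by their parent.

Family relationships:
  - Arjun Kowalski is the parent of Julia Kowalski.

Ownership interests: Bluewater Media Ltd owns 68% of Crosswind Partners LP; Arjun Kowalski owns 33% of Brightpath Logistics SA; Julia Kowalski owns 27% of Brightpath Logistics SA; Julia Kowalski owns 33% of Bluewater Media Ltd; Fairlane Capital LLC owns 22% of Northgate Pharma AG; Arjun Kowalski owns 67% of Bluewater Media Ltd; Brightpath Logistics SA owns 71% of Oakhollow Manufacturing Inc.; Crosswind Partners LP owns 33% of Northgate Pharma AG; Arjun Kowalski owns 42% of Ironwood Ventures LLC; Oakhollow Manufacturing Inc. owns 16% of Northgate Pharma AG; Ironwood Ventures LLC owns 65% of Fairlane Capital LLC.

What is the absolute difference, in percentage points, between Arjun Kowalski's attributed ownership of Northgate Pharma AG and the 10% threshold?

25.262

By parent–child attribution (R3), Arjun Kowalski is treated as also owning Julia Kowalski's interest in Bluewater Media Ltd, giving 67% + 33% = 100%.
By parent–child attribution (R3), Arjun Kowalski is treated as also owning Julia Kowalski's interest in Brightpath Logistics SA, giving 33% + 27% = 60%.
Chain via Bluewater Media Ltd → Crosswind Partners LP (R2): 100% × 68% × 33% = 22.44% of Northgate Pharma AG.
Chain via Brightpath Logistics SA → Oakhollow Manufacturing Inc. (R2): 60% × 71% × 16% = 6.816% of Northgate Pharma AG.
Chain via Ironwood Ventures LLC → Fairlane Capital LLC (R2): 42% × 65% × 22% = 6.006% of Northgate Pharma AG.
Aggregating (R1): 22.44% + 6.816% + 6.006% = 35.262%.
35.262% exceeds the 10% threshold by 25.262 percentage points.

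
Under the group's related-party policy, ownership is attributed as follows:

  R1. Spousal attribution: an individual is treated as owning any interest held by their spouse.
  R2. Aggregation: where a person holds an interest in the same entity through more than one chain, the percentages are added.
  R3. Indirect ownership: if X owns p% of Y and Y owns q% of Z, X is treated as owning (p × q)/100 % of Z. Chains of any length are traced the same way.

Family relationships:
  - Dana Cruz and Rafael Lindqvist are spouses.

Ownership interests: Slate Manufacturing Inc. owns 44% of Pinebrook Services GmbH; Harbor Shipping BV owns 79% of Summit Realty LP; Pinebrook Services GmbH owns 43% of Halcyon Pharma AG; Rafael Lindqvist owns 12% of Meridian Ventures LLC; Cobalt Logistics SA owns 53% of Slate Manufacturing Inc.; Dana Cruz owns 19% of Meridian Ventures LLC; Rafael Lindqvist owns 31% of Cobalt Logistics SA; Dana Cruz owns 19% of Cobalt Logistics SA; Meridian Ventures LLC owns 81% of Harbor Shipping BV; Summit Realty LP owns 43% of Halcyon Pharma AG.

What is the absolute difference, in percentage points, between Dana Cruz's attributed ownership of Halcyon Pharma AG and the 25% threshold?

11.456333

By spousal attribution (R1), Dana Cruz is treated as also owning Rafael Lindqvist's interest in Cobalt Logistics SA, giving 19% + 31% = 50%.
By spousal attribution (R1), Dana Cruz is treated as also owning Rafael Lindqvist's interest in Meridian Ventures LLC, giving 19% + 12% = 31%.
Chain via Cobalt Logistics SA → Slate Manufacturing Inc. → Pinebrook Services GmbH (R3): 50% × 53% × 44% × 43% = 5.0138% of Halcyon Pharma AG.
Chain via Meridian Ventures LLC → Harbor Shipping BV → Summit Realty LP (R3): 31% × 81% × 79% × 43% = 8.529867% of Halcyon Pharma AG.
Aggregating (R2): 5.0138% + 8.529867% = 13.543667%.
13.543667% falls short of the 25% threshold by 11.456333 percentage points.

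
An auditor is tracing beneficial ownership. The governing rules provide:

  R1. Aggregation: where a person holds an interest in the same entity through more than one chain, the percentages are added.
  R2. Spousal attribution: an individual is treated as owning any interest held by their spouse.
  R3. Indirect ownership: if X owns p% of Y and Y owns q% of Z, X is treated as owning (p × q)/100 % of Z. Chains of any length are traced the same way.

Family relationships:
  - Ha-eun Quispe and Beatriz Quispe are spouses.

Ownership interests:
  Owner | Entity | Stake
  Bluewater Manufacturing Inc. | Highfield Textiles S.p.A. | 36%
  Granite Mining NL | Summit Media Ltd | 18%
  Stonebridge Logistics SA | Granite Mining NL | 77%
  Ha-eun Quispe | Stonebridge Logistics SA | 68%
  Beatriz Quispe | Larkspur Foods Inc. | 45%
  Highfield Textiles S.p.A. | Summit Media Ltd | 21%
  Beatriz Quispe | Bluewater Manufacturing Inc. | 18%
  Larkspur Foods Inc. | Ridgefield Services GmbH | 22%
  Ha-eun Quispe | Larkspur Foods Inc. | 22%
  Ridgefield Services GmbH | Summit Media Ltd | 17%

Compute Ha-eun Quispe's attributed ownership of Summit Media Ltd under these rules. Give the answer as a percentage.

By spousal attribution (R2), Ha-eun Quispe is treated as also owning Beatriz Quispe's interest in Larkspur Foods Inc, giving 22% + 45% = 67%.
By spousal attribution (R2), Ha-eun Quispe is treated as owning Beatriz Quispe's 18% interest in Bluewater Manufacturing Inc.
Chain via Larkspur Foods Inc. → Ridgefield Services GmbH (R3): 67% × 22% × 17% = 2.5058% of Summit Media Ltd.
Chain via Stonebridge Logistics SA → Granite Mining NL (R3): 68% × 77% × 18% = 9.4248% of Summit Media Ltd.
Chain via Bluewater Manufacturing Inc. → Highfield Textiles S.p.A. (R3): 18% × 36% × 21% = 1.3608% of Summit Media Ltd.
Aggregating (R1): 2.5058% + 9.4248% + 1.3608% = 13.2914%.

13.2914%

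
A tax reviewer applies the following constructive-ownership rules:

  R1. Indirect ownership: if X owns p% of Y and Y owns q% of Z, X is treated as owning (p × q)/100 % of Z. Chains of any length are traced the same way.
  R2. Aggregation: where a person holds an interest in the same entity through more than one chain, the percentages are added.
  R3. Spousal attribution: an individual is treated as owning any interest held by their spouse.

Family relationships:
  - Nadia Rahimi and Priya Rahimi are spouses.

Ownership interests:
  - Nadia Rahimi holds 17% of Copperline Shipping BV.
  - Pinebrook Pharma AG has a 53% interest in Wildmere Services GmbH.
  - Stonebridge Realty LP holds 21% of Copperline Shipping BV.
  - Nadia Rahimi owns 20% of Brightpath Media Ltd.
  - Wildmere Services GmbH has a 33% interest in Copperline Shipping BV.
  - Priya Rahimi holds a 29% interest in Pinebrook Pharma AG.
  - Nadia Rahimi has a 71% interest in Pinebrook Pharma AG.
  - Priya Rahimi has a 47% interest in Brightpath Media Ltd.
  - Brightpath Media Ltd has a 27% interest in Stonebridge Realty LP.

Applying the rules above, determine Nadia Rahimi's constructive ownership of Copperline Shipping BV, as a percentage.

38.2889%

By spousal attribution (R3), Nadia Rahimi is treated as also owning Priya Rahimi's interest in Brightpath Media Ltd, giving 20% + 47% = 67%.
By spousal attribution (R3), Nadia Rahimi is treated as also owning Priya Rahimi's interest in Pinebrook Pharma AG, giving 71% + 29% = 100%.
Chain via Brightpath Media Ltd → Stonebridge Realty LP (R1): 67% × 27% × 21% = 3.7989% of Copperline Shipping BV.
Chain via Pinebrook Pharma AG → Wildmere Services GmbH (R1): 100% × 53% × 33% = 17.49% of Copperline Shipping BV.
Direct interest in Copperline Shipping BV: 17%.
Aggregating (R2): 3.7989% + 17.49% + 17% = 38.2889%.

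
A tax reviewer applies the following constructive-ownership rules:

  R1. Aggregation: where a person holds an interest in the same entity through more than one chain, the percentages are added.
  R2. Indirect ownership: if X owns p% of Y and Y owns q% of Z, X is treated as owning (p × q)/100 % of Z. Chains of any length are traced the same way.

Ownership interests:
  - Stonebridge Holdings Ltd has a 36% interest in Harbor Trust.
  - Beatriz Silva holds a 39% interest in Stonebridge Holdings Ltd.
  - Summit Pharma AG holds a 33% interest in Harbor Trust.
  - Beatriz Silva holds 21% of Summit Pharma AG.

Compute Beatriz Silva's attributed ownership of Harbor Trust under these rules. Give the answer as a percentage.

20.97%

Chain via Summit Pharma AG (R2): 21% × 33% = 6.93% of Harbor Trust.
Chain via Stonebridge Holdings Ltd (R2): 39% × 36% = 14.04% of Harbor Trust.
Aggregating (R1): 6.93% + 14.04% = 20.97%.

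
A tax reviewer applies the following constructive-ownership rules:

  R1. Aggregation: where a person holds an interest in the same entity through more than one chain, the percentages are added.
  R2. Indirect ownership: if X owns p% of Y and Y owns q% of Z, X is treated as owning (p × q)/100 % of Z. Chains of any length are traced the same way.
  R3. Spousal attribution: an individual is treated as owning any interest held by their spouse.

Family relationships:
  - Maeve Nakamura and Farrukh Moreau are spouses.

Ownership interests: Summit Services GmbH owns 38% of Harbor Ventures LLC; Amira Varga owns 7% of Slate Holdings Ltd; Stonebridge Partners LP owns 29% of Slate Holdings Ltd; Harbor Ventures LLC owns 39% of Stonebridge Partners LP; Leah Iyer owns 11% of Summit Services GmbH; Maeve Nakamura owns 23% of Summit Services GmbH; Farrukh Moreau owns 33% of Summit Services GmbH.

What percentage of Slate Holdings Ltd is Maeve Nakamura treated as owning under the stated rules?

By spousal attribution (R3), Maeve Nakamura is treated as also owning Farrukh Moreau's interest in Summit Services GmbH, giving 23% + 33% = 56%.
Chain via Summit Services GmbH → Harbor Ventures LLC → Stonebridge Partners LP (R2): 56% × 38% × 39% × 29% = 2.406768% of Slate Holdings Ltd.

2.406768%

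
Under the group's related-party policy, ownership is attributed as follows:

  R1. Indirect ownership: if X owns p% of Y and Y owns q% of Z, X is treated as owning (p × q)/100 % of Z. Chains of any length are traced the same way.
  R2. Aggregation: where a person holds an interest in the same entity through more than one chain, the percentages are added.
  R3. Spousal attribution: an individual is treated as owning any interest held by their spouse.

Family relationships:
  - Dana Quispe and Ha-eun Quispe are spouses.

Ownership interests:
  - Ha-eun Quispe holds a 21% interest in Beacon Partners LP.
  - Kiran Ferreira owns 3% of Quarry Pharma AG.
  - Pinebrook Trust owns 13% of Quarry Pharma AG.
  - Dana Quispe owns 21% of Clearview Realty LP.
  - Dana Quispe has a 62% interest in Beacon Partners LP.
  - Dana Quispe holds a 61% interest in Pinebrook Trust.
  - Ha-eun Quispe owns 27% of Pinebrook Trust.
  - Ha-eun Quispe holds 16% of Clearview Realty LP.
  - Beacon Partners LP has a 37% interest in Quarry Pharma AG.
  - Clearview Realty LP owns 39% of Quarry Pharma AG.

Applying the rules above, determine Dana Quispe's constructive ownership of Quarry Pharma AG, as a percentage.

56.58%

By spousal attribution (R3), Dana Quispe is treated as also owning Ha-eun Quispe's interest in Beacon Partners LP, giving 62% + 21% = 83%.
By spousal attribution (R3), Dana Quispe is treated as also owning Ha-eun Quispe's interest in Clearview Realty LP, giving 21% + 16% = 37%.
By spousal attribution (R3), Dana Quispe is treated as also owning Ha-eun Quispe's interest in Pinebrook Trust, giving 61% + 27% = 88%.
Chain via Beacon Partners LP (R1): 83% × 37% = 30.71% of Quarry Pharma AG.
Chain via Clearview Realty LP (R1): 37% × 39% = 14.43% of Quarry Pharma AG.
Chain via Pinebrook Trust (R1): 88% × 13% = 11.44% of Quarry Pharma AG.
Aggregating (R2): 30.71% + 14.43% + 11.44% = 56.58%.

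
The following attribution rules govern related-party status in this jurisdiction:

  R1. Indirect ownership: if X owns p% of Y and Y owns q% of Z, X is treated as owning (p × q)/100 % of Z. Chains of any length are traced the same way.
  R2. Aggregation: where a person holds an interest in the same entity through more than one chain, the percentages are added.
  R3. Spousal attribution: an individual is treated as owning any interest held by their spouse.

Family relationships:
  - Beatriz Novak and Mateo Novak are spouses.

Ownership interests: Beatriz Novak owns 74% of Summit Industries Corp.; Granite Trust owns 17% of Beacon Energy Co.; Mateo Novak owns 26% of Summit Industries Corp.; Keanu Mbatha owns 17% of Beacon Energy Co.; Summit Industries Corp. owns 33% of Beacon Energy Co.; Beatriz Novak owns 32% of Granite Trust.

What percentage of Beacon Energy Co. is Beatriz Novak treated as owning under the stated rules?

By spousal attribution (R3), Beatriz Novak is treated as also owning Mateo Novak's interest in Summit Industries Corp, giving 74% + 26% = 100%.
Chain via Summit Industries Corp. (R1): 100% × 33% = 33% of Beacon Energy Co.
Chain via Granite Trust (R1): 32% × 17% = 5.44% of Beacon Energy Co.
Aggregating (R2): 33% + 5.44% = 38.44%.

38.44%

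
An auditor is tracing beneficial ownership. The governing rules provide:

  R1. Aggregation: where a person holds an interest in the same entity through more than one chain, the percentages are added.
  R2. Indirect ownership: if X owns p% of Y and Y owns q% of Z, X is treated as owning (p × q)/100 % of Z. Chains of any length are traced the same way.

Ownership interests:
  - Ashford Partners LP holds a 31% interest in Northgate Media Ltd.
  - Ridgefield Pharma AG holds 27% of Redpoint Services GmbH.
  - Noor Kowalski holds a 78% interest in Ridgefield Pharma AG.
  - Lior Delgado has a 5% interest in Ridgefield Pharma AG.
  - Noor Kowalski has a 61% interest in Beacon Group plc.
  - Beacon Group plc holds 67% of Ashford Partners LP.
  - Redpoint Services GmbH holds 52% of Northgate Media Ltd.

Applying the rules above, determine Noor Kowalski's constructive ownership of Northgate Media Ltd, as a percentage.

23.6209%

Chain via Beacon Group plc → Ashford Partners LP (R2): 61% × 67% × 31% = 12.6697% of Northgate Media Ltd.
Chain via Ridgefield Pharma AG → Redpoint Services GmbH (R2): 78% × 27% × 52% = 10.9512% of Northgate Media Ltd.
Aggregating (R1): 12.6697% + 10.9512% = 23.6209%.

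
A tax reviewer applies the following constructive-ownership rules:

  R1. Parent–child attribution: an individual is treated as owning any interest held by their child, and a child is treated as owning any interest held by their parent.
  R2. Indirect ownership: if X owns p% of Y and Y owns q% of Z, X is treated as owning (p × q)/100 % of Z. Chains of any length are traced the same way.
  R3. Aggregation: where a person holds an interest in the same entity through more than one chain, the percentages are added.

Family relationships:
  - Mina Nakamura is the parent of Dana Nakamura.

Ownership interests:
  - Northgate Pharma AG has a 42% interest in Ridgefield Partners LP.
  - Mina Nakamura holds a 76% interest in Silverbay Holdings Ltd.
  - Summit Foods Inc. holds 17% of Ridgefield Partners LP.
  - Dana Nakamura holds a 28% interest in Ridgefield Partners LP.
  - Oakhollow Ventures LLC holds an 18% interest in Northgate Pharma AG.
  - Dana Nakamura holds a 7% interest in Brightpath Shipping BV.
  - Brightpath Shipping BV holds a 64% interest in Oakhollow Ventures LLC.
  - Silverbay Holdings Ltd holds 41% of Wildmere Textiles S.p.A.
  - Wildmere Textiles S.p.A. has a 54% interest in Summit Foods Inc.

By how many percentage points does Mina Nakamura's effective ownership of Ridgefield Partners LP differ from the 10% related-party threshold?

By parent–child attribution (R1), Mina Nakamura is treated as owning Dana Nakamura's 7% interest in Brightpath Shipping BV.
By parent–child attribution (R1), Mina Nakamura is treated as owning Dana Nakamura's 28% interest in Ridgefield Partners LP.
Chain via Silverbay Holdings Ltd → Wildmere Textiles S.p.A. → Summit Foods Inc. (R2): 76% × 41% × 54% × 17% = 2.860488% of Ridgefield Partners LP.
Chain via Brightpath Shipping BV → Oakhollow Ventures LLC → Northgate Pharma AG (R2): 7% × 64% × 18% × 42% = 0.338688% of Ridgefield Partners LP.
Direct interest in Ridgefield Partners LP: 28%.
Aggregating (R3): 2.860488% + 0.338688% + 28% = 31.199176%.
31.199176% exceeds the 10% threshold by 21.199176 percentage points.

21.199176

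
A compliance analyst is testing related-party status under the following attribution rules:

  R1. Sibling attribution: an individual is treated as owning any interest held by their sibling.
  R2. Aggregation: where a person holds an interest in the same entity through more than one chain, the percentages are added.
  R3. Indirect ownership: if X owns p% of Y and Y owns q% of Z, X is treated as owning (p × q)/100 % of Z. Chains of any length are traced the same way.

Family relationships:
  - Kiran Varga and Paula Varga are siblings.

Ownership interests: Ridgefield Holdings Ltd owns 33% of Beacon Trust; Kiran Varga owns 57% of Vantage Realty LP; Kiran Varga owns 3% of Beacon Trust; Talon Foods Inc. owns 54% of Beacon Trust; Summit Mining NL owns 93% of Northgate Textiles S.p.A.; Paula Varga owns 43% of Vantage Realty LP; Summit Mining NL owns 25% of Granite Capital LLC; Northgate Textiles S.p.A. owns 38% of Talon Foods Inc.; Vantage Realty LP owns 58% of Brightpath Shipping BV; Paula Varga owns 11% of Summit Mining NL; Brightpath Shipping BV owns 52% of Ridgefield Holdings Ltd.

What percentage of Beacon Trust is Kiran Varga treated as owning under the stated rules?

By sibling attribution (R1), Kiran Varga is treated as also owning Paula Varga's interest in Vantage Realty LP, giving 57% + 43% = 100%.
By sibling attribution (R1), Kiran Varga is treated as owning Paula Varga's 11% interest in Summit Mining NL.
Chain via Vantage Realty LP → Brightpath Shipping BV → Ridgefield Holdings Ltd (R3): 100% × 58% × 52% × 33% = 9.9528% of Beacon Trust.
Direct interest in Beacon Trust: 3%.
Chain via Summit Mining NL → Northgate Textiles S.p.A. → Talon Foods Inc. (R3): 11% × 93% × 38% × 54% = 2.099196% of Beacon Trust.
Aggregating (R2): 9.9528% + 3% + 2.099196% = 15.051996%.

15.051996%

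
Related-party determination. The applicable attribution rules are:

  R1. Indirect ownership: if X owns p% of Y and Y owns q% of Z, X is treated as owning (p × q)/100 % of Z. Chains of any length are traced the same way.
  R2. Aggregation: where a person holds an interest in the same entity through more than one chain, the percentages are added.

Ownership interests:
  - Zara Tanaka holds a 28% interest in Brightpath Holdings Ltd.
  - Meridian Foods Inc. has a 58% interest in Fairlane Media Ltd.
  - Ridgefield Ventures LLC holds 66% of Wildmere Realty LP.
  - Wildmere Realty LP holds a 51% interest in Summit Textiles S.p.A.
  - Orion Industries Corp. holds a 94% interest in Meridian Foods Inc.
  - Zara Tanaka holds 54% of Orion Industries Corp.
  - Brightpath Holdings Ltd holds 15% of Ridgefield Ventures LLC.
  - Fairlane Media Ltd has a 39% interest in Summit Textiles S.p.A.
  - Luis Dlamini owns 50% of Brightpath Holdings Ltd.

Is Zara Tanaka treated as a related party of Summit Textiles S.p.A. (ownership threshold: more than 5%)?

Chain via Brightpath Holdings Ltd → Ridgefield Ventures LLC → Wildmere Realty LP (R1): 28% × 15% × 66% × 51% = 1.41372% of Summit Textiles S.p.A.
Chain via Orion Industries Corp. → Meridian Foods Inc. → Fairlane Media Ltd (R1): 54% × 94% × 58% × 39% = 11.481912% of Summit Textiles S.p.A.
Aggregating (R2): 1.41372% + 11.481912% = 12.895632%.
12.895632% exceeds the 5% threshold, so Zara is a related party to Summit Textiles S.p.A.

Yes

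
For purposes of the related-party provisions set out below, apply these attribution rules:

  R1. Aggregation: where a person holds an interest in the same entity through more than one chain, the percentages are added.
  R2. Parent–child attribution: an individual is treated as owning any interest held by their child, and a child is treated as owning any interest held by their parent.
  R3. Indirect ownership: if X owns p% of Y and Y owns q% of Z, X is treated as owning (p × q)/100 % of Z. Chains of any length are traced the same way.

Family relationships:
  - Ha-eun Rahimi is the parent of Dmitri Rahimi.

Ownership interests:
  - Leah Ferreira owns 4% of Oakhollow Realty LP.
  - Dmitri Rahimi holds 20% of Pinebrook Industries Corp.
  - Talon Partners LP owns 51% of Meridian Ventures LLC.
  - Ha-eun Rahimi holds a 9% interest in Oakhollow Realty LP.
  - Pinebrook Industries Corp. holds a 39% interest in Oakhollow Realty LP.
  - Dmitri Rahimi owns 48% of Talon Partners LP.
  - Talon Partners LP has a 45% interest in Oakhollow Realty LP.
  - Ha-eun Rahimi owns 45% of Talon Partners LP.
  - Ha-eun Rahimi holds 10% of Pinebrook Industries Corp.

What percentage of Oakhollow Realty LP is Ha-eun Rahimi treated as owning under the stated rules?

62.55%

By parent–child attribution (R2), Ha-eun Rahimi is treated as also owning Dmitri Rahimi's interest in Talon Partners LP, giving 45% + 48% = 93%.
By parent–child attribution (R2), Ha-eun Rahimi is treated as also owning Dmitri Rahimi's interest in Pinebrook Industries Corp, giving 10% + 20% = 30%.
Chain via Talon Partners LP (R3): 93% × 45% = 41.85% of Oakhollow Realty LP.
Chain via Pinebrook Industries Corp. (R3): 30% × 39% = 11.7% of Oakhollow Realty LP.
Direct interest in Oakhollow Realty LP: 9%.
Aggregating (R1): 41.85% + 11.7% + 9% = 62.55%.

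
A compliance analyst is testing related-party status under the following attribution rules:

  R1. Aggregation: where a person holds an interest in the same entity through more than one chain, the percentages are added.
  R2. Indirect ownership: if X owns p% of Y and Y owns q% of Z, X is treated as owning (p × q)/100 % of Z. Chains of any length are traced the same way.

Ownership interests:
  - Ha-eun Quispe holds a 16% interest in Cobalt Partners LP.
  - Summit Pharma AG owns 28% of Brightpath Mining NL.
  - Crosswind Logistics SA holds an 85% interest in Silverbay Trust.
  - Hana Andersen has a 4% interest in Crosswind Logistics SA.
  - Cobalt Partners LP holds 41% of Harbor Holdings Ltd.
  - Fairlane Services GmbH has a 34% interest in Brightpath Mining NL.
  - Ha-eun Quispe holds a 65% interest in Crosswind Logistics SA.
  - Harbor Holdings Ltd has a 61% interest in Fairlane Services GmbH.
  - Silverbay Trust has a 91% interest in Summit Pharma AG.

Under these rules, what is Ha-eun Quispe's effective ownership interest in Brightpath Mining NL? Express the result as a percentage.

15.438244%

Chain via Crosswind Logistics SA → Silverbay Trust → Summit Pharma AG (R2): 65% × 85% × 91% × 28% = 14.0777% of Brightpath Mining NL.
Chain via Cobalt Partners LP → Harbor Holdings Ltd → Fairlane Services GmbH (R2): 16% × 41% × 61% × 34% = 1.360544% of Brightpath Mining NL.
Aggregating (R1): 14.0777% + 1.360544% = 15.438244%.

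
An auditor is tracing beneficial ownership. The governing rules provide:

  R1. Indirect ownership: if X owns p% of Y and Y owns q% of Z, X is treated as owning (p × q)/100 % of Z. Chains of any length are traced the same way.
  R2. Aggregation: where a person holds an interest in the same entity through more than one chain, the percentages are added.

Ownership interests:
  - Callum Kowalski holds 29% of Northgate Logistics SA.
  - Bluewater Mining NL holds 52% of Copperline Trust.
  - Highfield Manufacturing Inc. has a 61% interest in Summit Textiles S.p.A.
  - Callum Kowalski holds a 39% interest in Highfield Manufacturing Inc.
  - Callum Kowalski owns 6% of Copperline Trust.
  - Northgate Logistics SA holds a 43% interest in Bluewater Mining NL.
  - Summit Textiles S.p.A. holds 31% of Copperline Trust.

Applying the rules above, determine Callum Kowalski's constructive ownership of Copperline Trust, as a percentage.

19.8593%

Chain via Northgate Logistics SA → Bluewater Mining NL (R1): 29% × 43% × 52% = 6.4844% of Copperline Trust.
Chain via Highfield Manufacturing Inc. → Summit Textiles S.p.A. (R1): 39% × 61% × 31% = 7.3749% of Copperline Trust.
Direct interest in Copperline Trust: 6%.
Aggregating (R2): 6.4844% + 7.3749% + 6% = 19.8593%.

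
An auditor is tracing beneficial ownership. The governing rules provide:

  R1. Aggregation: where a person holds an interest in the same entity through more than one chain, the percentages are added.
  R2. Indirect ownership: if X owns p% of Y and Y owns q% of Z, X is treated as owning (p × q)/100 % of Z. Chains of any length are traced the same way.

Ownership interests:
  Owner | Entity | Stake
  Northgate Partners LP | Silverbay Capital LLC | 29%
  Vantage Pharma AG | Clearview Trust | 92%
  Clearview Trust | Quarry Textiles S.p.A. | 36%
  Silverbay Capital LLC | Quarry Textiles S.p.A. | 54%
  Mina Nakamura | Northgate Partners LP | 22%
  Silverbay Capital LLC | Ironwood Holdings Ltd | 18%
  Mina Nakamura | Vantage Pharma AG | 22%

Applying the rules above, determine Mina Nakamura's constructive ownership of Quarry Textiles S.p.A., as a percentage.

Chain via Vantage Pharma AG → Clearview Trust (R2): 22% × 92% × 36% = 7.2864% of Quarry Textiles S.p.A.
Chain via Northgate Partners LP → Silverbay Capital LLC (R2): 22% × 29% × 54% = 3.4452% of Quarry Textiles S.p.A.
Aggregating (R1): 7.2864% + 3.4452% = 10.7316%.

10.7316%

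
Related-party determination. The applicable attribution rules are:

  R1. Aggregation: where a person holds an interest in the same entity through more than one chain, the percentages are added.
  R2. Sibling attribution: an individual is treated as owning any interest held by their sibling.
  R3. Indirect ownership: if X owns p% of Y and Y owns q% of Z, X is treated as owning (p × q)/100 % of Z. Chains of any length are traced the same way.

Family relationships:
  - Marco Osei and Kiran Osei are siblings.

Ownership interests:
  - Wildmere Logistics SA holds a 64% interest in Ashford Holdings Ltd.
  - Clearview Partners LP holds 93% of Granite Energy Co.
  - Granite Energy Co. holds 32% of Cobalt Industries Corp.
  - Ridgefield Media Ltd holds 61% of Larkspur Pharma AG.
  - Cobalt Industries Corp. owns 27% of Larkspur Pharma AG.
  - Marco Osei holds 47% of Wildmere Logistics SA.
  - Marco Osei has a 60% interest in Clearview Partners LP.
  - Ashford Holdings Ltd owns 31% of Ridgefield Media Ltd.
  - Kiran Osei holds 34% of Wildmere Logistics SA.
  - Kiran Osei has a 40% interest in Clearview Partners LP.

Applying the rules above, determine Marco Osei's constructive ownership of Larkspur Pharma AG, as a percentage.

17.838144%

By sibling attribution (R2), Marco Osei is treated as also owning Kiran Osei's interest in Wildmere Logistics SA, giving 47% + 34% = 81%.
By sibling attribution (R2), Marco Osei is treated as also owning Kiran Osei's interest in Clearview Partners LP, giving 60% + 40% = 100%.
Chain via Wildmere Logistics SA → Ashford Holdings Ltd → Ridgefield Media Ltd (R3): 81% × 64% × 31% × 61% = 9.802944% of Larkspur Pharma AG.
Chain via Clearview Partners LP → Granite Energy Co. → Cobalt Industries Corp. (R3): 100% × 93% × 32% × 27% = 8.0352% of Larkspur Pharma AG.
Aggregating (R1): 9.802944% + 8.0352% = 17.838144%.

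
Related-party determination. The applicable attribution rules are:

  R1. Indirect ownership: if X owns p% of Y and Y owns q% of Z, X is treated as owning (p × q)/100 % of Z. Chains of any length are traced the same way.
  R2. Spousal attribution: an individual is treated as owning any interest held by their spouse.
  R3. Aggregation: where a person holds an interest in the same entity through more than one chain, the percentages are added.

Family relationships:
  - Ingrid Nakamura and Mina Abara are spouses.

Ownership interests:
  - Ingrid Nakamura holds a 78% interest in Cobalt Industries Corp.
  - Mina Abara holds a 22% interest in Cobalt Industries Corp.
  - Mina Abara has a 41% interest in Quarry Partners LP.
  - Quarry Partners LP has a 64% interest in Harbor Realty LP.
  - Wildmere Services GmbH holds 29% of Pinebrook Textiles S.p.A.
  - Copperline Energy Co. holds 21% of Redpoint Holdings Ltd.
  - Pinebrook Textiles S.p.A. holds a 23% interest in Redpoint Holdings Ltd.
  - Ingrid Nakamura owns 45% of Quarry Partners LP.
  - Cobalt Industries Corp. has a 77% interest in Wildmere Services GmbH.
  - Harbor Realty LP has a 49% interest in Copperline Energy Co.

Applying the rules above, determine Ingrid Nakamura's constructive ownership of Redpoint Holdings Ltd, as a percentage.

10.799516%

By spousal attribution (R2), Ingrid Nakamura is treated as also owning Mina Abara's interest in Quarry Partners LP, giving 45% + 41% = 86%.
By spousal attribution (R2), Ingrid Nakamura is treated as also owning Mina Abara's interest in Cobalt Industries Corp, giving 78% + 22% = 100%.
Chain via Quarry Partners LP → Harbor Realty LP → Copperline Energy Co. (R1): 86% × 64% × 49% × 21% = 5.663616% of Redpoint Holdings Ltd.
Chain via Cobalt Industries Corp. → Wildmere Services GmbH → Pinebrook Textiles S.p.A. (R1): 100% × 77% × 29% × 23% = 5.1359% of Redpoint Holdings Ltd.
Aggregating (R3): 5.663616% + 5.1359% = 10.799516%.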